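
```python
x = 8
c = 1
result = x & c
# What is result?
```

Trace:
`x = 8` → x = 8
`c = 1` → c = 1
`result = x & c` → result = 0
So result = 0

Answer: 0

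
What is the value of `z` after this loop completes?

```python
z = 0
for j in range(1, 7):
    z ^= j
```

XOR of 1 to 6
`z` takes the values: 0 → 1 → 3 → 0 → 4 → 1 → 7

Answer: 7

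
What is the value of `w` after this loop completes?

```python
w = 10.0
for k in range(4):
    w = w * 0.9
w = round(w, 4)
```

Exponential decay: 10.0 * 0.9^4
`w` takes the values: 10.0 → 9.0 → 8.1 → 7.29 → 6.561

Answer: 6.561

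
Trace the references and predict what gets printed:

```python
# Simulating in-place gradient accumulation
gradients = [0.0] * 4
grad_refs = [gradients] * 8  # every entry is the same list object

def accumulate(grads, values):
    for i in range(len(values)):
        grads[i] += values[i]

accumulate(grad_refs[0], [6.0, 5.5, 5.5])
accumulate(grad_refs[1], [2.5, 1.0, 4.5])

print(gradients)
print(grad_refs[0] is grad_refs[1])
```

Key concept: gradient accumulation aliasing.
Step by step:
`gradients = [0.0] * 4` → gradients = [0.0, 0.0, 0.0, 0.0]
`grad_refs = [gradients] * 8` → grad_refs = [[0.0, 0.0, 0.0, 0.0], [0.0, 0.0, 0.0, 0.0], [0.0, 0.0, 0.0, 0.0], [0.0, 0.0, 0.0, 0.0], [0.0, 0.0, 0.0, 0.0], [0.0, 0.0, 0.0, 0.0], [0.0, 0.0, 0.0, 0.0], [0.0, 0.0, 0.0, 0.0]]
`accumulate(grad_refs[0], [6.0, 5.5, 5.5])` → gradients = [6.0, 5.5, 5.5, 0.0]; grad_refs = [[6.0, 5.5, 5.5, 0.0], [6.0, 5.5, 5.5, 0.0], [6.0, 5.5, 5.5, 0.0], [6.0, 5.5, 5.5, 0.0], [6.0, 5.5, 5.5, 0.0], [6.0, 5.5, 5.5, 0.0], [6.0, 5.5, 5.5, 0.0], [6.0, 5.5, 5.5, 0.0]]
`accumulate(grad_refs[1], [2.5, 1.0, 4.5])` → gradients = [8.5, 6.5, 10.0, 0.0]; grad_refs = [[8.5, 6.5, 10.0, 0.0], [8.5, 6.5, 10.0, 0.0], [8.5, 6.5, 10.0, 0.0], [8.5, 6.5, 10.0, 0.0], [8.5, 6.5, 10.0, 0.0], [8.5, 6.5, 10.0, 0.0], [8.5, 6.5, 10.0, 0.0], [8.5, 6.5, 10.0, 0.0]]
`print(gradients)` → prints [8.5, 6.5, 10.0, 0.0]
`print(grad_refs[0] is grad_refs[1])` → prints True

Answer:
[8.5, 6.5, 10.0, 0.0]
True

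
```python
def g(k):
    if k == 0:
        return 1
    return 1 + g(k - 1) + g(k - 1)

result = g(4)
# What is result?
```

g(k) = 1 + 2·g(k-1), g(0)=1. Closed form: (1+1)·2^4 - 1 = 31.

Answer: 31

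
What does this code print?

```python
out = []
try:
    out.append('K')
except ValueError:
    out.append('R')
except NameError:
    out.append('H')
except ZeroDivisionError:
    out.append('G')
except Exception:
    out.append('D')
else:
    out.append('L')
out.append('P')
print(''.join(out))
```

Execution trace: 'K' (try body, no exception) → 'L' (else) → 'P' (after the try/except). Output: KLP

Answer: KLP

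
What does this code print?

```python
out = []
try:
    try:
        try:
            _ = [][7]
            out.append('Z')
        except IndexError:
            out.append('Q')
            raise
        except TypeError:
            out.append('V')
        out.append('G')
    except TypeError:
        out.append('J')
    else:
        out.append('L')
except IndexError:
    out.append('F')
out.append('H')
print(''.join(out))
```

Execution trace: 'Q' (inner except IndexError) → 'F' (outer except IndexError) → 'H' (after the try/except). Output: QFH

Answer: QFH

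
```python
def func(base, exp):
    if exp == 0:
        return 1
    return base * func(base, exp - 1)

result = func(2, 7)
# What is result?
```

func(2, 7) = 2 * 2 * 2 * 2 * 2 * 2 * 2 = 128

Answer: 128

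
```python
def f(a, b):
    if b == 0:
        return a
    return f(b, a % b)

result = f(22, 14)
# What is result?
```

f(22, 14) -> f(14, 8) -> f(8, 6) -> f(6, 2) -> f(2, 0) -> 2

Answer: 2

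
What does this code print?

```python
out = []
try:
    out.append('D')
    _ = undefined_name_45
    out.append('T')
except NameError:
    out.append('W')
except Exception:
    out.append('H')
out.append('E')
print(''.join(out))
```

Execution trace: 'D' (try body) → 'W' (except NameError) → 'E' (after the try/except). Output: DWE

Answer: DWE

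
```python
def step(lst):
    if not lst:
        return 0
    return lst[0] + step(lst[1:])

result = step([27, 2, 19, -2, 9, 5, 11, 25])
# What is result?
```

27 + 2 + 19 + (-2) + 9 + 5 + 11 + 25 + 0 = 96

Answer: 96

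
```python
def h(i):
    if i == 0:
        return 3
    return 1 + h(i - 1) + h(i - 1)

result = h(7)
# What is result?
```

h(i) = 1 + 2·h(i-1), h(0)=3. Closed form: (3+1)·2^7 - 1 = 511.

Answer: 511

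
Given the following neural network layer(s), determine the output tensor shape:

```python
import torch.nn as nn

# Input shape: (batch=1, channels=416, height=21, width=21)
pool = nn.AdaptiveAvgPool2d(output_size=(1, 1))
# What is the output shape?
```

Input: (1, 416, 21, 21) -> Output: (1, 416, 1, 1)

Answer: (1, 416, 1, 1)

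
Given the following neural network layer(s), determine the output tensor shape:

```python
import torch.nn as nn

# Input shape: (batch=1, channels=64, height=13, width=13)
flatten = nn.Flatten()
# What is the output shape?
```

Input: (1, 64, 13, 13) -> Output: (1, 10816)

Answer: (1, 10816)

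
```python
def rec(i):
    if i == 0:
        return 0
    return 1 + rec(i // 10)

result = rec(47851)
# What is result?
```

Count of digits of 47851: 5

Answer: 5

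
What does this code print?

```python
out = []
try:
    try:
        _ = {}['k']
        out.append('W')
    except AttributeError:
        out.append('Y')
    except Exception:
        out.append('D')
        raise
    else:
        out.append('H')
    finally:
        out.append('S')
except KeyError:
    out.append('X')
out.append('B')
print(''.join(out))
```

Execution trace: 'D' (inner except Exception) → 'S' (inner finally) → 'X' (outer except KeyError) → 'B' (after the try/except). Output: DSXB

Answer: DSXB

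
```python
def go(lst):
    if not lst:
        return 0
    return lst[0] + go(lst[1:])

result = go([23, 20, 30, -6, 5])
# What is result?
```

23 + 20 + 30 + (-6) + 5 + 0 = 72

Answer: 72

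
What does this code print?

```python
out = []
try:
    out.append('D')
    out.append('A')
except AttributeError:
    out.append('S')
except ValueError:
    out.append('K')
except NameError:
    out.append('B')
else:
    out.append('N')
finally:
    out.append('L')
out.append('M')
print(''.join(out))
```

Execution trace: 'D' (try body) → 'A' (try body, no exception) → 'N' (else) → 'L' (finally) → 'M' (after the try/except). Output: DANLM

Answer: DANLM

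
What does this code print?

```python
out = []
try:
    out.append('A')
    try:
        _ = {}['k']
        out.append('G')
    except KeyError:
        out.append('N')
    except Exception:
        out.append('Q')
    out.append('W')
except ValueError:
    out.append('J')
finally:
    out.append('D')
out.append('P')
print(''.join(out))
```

Execution trace: 'A' (try body) → 'N' (inner except KeyError) → 'W' (try body, no exception) → 'D' (finally) → 'P' (after the try/except). Output: ANWDP

Answer: ANWDP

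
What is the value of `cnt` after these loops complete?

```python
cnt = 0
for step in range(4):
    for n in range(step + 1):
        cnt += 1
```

Triangle: 1 + 2 + ... + 4
`cnt` takes the values: 0 → 1 → 2 → 3 → 4 → 5 → 6 → 7 → 8 → 9 → 10

Answer: 10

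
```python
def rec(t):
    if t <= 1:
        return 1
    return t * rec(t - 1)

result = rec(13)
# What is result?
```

rec(13) = 13 * 12 * 11 * 10 * 9 * 8 * 7 * 6 * 5 * 4 * 3 * 2 * 1 = 6227020800

Answer: 6227020800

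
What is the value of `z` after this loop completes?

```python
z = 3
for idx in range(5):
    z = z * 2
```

Multiply by 2, 5 times: 3 * 2^5 = 96
`z` takes the values: 3 → 6 → 12 → 24 → 48 → 96

Answer: 96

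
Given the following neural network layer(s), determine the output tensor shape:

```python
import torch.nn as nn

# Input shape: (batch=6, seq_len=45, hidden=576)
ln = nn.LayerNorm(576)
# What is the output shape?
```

Input: (6, 45, 576) -> Output: (6, 45, 576)

Answer: (6, 45, 576)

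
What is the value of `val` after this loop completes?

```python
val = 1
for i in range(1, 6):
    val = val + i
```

Start at 1, add 1 through 5
`val` takes the values: 1 → 2 → 4 → 7 → 11 → 16

Answer: 16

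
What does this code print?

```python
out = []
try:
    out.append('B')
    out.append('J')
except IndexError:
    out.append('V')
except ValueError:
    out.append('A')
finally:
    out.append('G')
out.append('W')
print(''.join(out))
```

Execution trace: 'B' (try body) → 'J' (try body, no exception) → 'G' (finally) → 'W' (after the try/except). Output: BJGW

Answer: BJGW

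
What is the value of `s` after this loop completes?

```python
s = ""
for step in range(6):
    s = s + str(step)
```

Concatenate digits 0 to 5
`s` takes the values: "" → "0" → "01" → "012" → "0123" → "01234" → "012345"

Answer: "012345"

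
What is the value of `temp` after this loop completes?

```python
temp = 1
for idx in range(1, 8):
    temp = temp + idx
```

Start at 1, add 1 through 7
`temp` takes the values: 1 → 2 → 4 → 7 → 11 → 16 → 22 → 29

Answer: 29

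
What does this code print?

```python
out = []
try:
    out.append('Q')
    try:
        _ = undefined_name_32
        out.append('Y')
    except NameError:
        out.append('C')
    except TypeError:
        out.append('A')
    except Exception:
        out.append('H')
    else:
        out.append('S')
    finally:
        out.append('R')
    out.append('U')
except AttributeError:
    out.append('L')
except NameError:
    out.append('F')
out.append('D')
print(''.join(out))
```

Execution trace: 'Q' (try body) → 'C' (inner except NameError) → 'R' (inner finally) → 'U' (try body, no exception) → 'D' (after the try/except). Output: QCRUD

Answer: QCRUD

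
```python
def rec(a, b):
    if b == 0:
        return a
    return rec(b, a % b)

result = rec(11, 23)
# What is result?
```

rec(11, 23) -> rec(23, 11) -> rec(11, 1) -> rec(1, 0) -> 1

Answer: 1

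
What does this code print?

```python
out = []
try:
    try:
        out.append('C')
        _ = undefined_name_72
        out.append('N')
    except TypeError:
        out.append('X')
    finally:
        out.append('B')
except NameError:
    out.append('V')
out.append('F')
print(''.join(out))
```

Execution trace: 'C' (try body) → 'B' (finally) → 'V' (outer except NameError) → 'F' (after the try/except). Output: CBVF

Answer: CBVF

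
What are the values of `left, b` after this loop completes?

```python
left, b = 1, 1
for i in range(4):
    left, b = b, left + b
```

Fibonacci: after 4 iterations
`left, b` takes the values: (1, 1) → (1, 2) → (2, 3) → (3, 5) → (5, 8)

Answer: 5, 8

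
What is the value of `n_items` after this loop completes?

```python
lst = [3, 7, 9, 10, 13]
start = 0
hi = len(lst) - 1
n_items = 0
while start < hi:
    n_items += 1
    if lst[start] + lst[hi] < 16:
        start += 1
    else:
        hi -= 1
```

Steps to find pair summing to 16
`n_items` takes the values: 0 → 1 → 2 → 3 → 4

Answer: 4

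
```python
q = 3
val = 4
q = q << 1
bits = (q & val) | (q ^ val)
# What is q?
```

Trace:
`q = 3` → q = 3
`val = 4` → val = 4
`q = q << 1` → q = 6
`bits = (q & val) | (q ^ val)` → bits = 6
So q = 6

Answer: 6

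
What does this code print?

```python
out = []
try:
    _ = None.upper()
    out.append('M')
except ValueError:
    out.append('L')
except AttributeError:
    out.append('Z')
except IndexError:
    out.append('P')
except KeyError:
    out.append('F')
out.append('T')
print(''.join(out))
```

Execution trace: 'Z' (except AttributeError) → 'T' (after the try/except). Output: ZT

Answer: ZT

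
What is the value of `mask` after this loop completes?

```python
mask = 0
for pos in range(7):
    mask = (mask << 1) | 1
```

Build 7 consecutive 1-bits: 0b1111111
`mask` takes the values: 0 → 1 → 3 → 7 → 15 → 31 → 63 → 127

Answer: 127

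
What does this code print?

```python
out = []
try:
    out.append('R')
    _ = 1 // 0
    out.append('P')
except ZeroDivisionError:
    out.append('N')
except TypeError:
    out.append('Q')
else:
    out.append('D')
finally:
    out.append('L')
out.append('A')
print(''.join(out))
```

Execution trace: 'R' (try body) → 'N' (except ZeroDivisionError) → 'L' (finally) → 'A' (after the try/except). Output: RNLA

Answer: RNLA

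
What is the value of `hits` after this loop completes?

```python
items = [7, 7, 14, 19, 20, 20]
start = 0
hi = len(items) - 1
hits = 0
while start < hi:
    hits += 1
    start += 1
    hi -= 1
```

Iterations until pointers meet (list length 6)
`hits` takes the values: 0 → 1 → 2 → 3

Answer: 3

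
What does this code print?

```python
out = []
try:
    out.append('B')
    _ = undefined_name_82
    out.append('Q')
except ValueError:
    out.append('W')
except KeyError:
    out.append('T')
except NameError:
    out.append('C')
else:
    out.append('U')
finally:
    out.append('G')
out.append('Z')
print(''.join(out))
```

Execution trace: 'B' (try body) → 'C' (except NameError) → 'G' (finally) → 'Z' (after the try/except). Output: BCGZ

Answer: BCGZ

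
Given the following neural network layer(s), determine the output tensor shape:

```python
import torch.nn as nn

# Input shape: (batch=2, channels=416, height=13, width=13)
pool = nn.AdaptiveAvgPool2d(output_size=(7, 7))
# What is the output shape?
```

Input: (2, 416, 13, 13) -> Output: (2, 416, 7, 7)

Answer: (2, 416, 7, 7)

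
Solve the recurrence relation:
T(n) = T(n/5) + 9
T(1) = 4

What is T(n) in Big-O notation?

Each step divides n by 5 and adds 9. After log_5(n) steps we reach T(1)=4. So T(n) = 9·log_5(n) + 4 = O(log n).

Answer: O(log n)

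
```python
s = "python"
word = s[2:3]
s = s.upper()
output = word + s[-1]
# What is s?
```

Trace:
`s = "python"` → s = 'python'
`word = s[2:3]` → word = 't'
`s = s.upper()` → s = 'PYTHON'
`output = word + s[-1]` → output = 'tN'
So s = 'PYTHON'

Answer: 'PYTHON'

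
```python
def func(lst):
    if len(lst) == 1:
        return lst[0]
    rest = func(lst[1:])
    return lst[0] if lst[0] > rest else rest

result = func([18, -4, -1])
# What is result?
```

Recursive max over [18, -4, -1] = 18

Answer: 18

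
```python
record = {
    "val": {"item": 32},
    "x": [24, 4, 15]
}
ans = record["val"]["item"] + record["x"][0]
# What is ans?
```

Trace:
`record = { ...` → record = {'val': {'item': 32}, 'x': [24, 4, 15]}
`ans = record["val"]["item"] + record["x"][0]` → ans = 56
So ans = 56

Answer: 56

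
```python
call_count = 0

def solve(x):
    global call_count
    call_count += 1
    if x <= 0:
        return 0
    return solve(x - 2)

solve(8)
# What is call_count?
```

Linear recursion stepping by 2: 5 calls from x=8 down to ≤0.

Answer: 5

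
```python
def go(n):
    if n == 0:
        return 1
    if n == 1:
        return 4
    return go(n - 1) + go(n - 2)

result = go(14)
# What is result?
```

Build up from base cases: go(0)=1, go(1)=4, go(2)=5, go(3)=9, go(4)=14, go(5)=23, go(6)=37, ..., go(14)=1741

Answer: 1741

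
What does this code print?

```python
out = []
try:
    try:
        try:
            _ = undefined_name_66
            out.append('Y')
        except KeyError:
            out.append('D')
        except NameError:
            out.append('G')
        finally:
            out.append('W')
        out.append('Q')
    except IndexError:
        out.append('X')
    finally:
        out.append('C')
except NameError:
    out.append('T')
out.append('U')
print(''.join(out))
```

Execution trace: 'G' (inner except NameError) → 'W' (inner finally) → 'Q' (try body, no exception) → 'C' (finally) → 'U' (after the try/except). Output: GWQCU

Answer: GWQCU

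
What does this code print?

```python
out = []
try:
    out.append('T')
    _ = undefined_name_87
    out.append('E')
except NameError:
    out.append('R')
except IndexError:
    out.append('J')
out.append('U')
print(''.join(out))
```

Execution trace: 'T' (try body) → 'R' (except NameError) → 'U' (after the try/except). Output: TRU

Answer: TRU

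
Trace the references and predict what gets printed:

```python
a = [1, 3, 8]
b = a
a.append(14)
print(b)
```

Key concept: basic list aliasing.
Step by step:
`a = [1, 3, 8]` → a = [1, 3, 8]
`b = a` → b = [1, 3, 8] (same object as a)
`a.append(14)` → a = [1, 3, 8, 14] (same object as b); b = [1, 3, 8, 14] (same object as a)
`print(b)` → prints [1, 3, 8, 14]

Answer: [1, 3, 8, 14]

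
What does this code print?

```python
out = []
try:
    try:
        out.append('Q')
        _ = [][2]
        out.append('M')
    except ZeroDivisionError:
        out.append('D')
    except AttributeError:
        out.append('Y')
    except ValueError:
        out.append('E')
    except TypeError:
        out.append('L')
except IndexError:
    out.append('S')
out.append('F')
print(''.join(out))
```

Execution trace: 'Q' (try body) → 'S' (outer except IndexError) → 'F' (after the try/except). Output: QSF

Answer: QSF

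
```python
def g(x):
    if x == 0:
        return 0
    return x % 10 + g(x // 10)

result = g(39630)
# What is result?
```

Sum of digits of 39630: 0 + 3 + 6 + 9 + 3 = 21

Answer: 21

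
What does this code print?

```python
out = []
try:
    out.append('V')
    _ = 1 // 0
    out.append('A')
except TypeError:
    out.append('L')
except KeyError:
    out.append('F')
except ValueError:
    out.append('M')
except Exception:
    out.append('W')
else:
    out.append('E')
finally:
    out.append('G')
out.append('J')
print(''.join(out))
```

Execution trace: 'V' (try body) → 'W' (except Exception) → 'G' (finally) → 'J' (after the try/except). Output: VWGJ

Answer: VWGJ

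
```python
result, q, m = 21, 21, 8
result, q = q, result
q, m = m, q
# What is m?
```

Trace:
`result, q, m = 21, 21, 8` → result = 21; q = 21; m = 8
`result, q = q, result` → result = 21; q = 21
`q, m = m, q` → q = 8; m = 21
So m = 21

Answer: 21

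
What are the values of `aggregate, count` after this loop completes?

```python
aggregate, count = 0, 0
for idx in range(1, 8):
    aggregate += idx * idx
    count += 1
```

Sum of squares and count
`aggregate, count` takes the values: (0, 0) → (1, 0) → (1, 1) → (5, 1) → (5, 2) → (14, 2) → (14, 3) → (30, 3) → (30, 4) → (55, 4) → (55, 5) → (91, 5) → (91, 6) → (140, 6) → (140, 7)

Answer: 140, 7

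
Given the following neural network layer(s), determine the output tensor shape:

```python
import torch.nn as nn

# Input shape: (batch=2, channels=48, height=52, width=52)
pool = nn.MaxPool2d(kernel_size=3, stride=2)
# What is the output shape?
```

Input: (2, 48, 52, 52) -> Output: (2, 48, 25, 25)

Answer: (2, 48, 25, 25)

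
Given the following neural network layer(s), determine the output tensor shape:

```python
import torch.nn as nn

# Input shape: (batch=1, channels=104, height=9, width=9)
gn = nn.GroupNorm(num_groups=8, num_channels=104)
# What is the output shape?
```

Input: (1, 104, 9, 9) -> Output: (1, 104, 9, 9)

Answer: (1, 104, 9, 9)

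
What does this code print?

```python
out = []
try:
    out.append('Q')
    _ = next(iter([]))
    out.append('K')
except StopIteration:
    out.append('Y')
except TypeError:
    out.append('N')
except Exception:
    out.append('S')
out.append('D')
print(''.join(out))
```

Execution trace: 'Q' (try body) → 'Y' (except StopIteration) → 'D' (after the try/except). Output: QYD

Answer: QYD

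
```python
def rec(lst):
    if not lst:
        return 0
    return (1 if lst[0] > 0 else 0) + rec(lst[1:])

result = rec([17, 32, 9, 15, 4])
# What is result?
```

Count of positive elements in [17, 32, 9, 15, 4] = 5

Answer: 5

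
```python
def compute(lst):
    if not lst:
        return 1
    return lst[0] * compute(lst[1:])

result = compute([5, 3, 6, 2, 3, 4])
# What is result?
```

Product over [5, 3, 6, 2, 3, 4] = 5 * 3 * 6 * 2 * 3 * 4 = 2160

Answer: 2160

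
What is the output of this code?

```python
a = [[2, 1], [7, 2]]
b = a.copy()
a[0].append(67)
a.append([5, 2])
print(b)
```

Key concept: shallow copy with nested lists.
Step by step:
`a = [[2, 1], [7, 2]]` → a = [[2, 1], [7, 2]]
`b = a.copy()` → b = [[2, 1], [7, 2]]
`a[0].append(67)` → a = [[2, 1, 67], [7, 2]]; b = [[2, 1, 67], [7, 2]]
`a.append([5, 2])` → a = [[2, 1, 67], [7, 2], [5, 2]]
`print(b)` → prints [[2, 1, 67], [7, 2]]

Answer: [[2, 1, 67], [7, 2]]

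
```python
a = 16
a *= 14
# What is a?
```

Trace:
`a = 16` → a = 16
`a *= 14` → a = 224
So a = 224

Answer: 224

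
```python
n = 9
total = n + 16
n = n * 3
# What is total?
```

Trace:
`n = 9` → n = 9
`total = n + 16` → total = 25
`n = n * 3` → n = 27
So total = 25

Answer: 25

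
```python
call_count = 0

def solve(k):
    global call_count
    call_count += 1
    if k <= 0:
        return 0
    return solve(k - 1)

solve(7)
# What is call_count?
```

Linear recursion stepping by 1: 8 calls from k=7 down to ≤0.

Answer: 8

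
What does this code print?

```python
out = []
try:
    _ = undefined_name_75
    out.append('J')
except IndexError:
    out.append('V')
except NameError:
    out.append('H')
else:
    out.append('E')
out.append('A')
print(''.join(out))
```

Execution trace: 'H' (except NameError) → 'A' (after the try/except). Output: HA

Answer: HA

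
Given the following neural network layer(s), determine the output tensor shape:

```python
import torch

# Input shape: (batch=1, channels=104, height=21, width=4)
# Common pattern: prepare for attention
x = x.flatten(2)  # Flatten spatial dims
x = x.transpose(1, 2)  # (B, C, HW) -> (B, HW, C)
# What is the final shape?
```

Input: (1, 104, 21, 4) -> after flatten(2): (1, 104, 84) -> Output: (1, 84, 104)

Answer: (1, 84, 104)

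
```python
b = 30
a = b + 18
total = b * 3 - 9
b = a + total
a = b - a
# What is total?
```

Trace:
`b = 30` → b = 30
`a = b + 18` → a = 48
`total = b * 3 - 9` → total = 81
`b = a + total` → b = 129
`a = b - a` → a = 81
So total = 81

Answer: 81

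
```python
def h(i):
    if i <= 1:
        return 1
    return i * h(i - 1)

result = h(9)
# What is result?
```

h(9) = 9 * 8 * 7 * 6 * 5 * 4 * 3 * 2 * 1 = 362880

Answer: 362880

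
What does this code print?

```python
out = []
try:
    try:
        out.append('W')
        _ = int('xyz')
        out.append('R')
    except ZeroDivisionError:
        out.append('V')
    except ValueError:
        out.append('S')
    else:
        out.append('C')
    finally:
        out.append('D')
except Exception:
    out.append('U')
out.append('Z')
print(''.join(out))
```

Execution trace: 'W' (inner try body) → 'S' (inner except ValueError) → 'D' (inner finally) → 'Z' (after the try/except). Output: WSDZ

Answer: WSDZ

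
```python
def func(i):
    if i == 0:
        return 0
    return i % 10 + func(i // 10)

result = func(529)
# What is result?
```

Sum of digits of 529: 9 + 2 + 5 = 16

Answer: 16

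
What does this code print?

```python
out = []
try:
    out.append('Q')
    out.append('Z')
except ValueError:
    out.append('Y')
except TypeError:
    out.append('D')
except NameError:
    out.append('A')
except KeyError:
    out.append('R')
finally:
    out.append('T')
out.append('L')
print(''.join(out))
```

Execution trace: 'Q' (try body) → 'Z' (try body, no exception) → 'T' (finally) → 'L' (after the try/except). Output: QZTL

Answer: QZTL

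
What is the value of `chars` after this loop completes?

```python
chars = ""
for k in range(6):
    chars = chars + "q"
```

Repeat 'q' 6 times
`chars` takes the values: "" → "q" → "qq" → "qqq" → "qqqq" → "qqqqq" → "qqqqqq"

Answer: "qqqqqq"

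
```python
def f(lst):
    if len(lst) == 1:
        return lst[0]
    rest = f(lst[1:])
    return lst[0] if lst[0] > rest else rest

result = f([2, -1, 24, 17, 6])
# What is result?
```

Recursive max over [2, -1, 24, 17, 6] = 24

Answer: 24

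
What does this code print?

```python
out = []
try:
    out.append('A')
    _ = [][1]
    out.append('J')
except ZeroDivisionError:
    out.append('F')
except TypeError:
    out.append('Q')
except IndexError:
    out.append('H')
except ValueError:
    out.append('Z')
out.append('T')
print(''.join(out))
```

Execution trace: 'A' (try body) → 'H' (except IndexError) → 'T' (after the try/except). Output: AHT

Answer: AHT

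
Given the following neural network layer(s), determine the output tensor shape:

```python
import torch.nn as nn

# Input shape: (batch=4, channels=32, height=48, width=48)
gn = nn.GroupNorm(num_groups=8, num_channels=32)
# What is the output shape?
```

Input: (4, 32, 48, 48) -> Output: (4, 32, 48, 48)

Answer: (4, 32, 48, 48)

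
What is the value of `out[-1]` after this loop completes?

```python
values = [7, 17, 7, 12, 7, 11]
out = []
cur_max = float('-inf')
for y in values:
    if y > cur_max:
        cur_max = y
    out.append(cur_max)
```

Running max ends at 17
`out` takes the values: [] → [7] → [7, 17] → [7, 17, 17] → [7, 17, 17, 17] → [7, 17, 17, 17, 17] → [7, 17, 17, 17, 17, 17]
So `out[-1]` = 17

Answer: 17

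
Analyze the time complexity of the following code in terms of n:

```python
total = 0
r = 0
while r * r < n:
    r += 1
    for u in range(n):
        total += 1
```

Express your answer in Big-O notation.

Each loop level contributes: √n × n. Multiplying the contributions gives O(n√n).

Answer: O(n√n)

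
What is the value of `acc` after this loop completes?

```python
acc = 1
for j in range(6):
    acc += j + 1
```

Start at 1, add 1 to 6 = 22
`acc` takes the values: 1 → 2 → 4 → 7 → 11 → 16 → 22

Answer: 22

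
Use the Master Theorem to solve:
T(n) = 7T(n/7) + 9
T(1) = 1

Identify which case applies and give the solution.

a=7, b=7, f(n)=9. log_7(7) = 1. Since c=0 < 1, Case 1 applies: T(n) = Θ(n^log_b(a)) = O(n).

Answer: O(n) - Case 1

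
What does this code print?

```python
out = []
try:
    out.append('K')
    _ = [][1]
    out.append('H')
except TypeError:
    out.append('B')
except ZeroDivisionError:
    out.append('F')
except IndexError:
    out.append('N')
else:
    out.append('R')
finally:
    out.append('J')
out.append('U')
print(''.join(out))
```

Execution trace: 'K' (try body) → 'N' (except IndexError) → 'J' (finally) → 'U' (after the try/except). Output: KNJU

Answer: KNJU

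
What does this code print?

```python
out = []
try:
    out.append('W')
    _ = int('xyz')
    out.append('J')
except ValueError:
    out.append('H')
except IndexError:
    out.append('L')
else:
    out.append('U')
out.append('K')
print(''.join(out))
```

Execution trace: 'W' (try body) → 'H' (except ValueError) → 'K' (after the try/except). Output: WHK

Answer: WHK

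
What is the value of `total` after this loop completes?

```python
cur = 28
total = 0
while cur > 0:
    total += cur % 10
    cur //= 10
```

Sum digits of 28
`total` takes the values: 0 → 8 → 10

Answer: 10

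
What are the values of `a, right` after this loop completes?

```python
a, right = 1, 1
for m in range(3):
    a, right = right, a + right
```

Fibonacci: after 3 iterations
`a, right` takes the values: (1, 1) → (1, 2) → (2, 3) → (3, 5)

Answer: 3, 5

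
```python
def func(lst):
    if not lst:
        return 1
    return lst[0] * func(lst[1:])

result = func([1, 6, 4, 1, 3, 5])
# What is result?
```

Product over [1, 6, 4, 1, 3, 5] = 1 * 6 * 4 * 1 * 3 * 5 = 360

Answer: 360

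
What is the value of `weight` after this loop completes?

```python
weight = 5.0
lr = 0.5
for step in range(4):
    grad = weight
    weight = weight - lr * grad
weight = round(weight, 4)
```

Gradient descent: w = 5.0 * (1 - 0.5)^4
`weight` takes the values: 5.0 → 2.5 → 1.25 → 0.625 → 0.3125

Answer: 0.3125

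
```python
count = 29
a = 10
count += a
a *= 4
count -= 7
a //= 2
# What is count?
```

Trace:
`count = 29` → count = 29
`a = 10` → a = 10
`count += a` → count = 39
`a *= 4` → a = 40
`count -= 7` → count = 32
`a //= 2` → a = 20
So count = 32

Answer: 32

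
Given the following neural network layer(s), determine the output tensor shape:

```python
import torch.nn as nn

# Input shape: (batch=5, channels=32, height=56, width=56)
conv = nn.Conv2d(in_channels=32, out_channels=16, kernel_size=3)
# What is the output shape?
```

Input: (5, 32, 56, 56) -> Output: (5, 16, 54, 54)

Answer: (5, 16, 54, 54)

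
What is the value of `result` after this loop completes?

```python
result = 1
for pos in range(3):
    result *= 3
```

3^3 = 27
`result` takes the values: 1 → 3 → 9 → 27

Answer: 27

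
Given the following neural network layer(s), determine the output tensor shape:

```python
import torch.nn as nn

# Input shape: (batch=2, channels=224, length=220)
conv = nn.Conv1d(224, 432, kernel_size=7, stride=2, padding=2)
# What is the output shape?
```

Input: (2, 224, 220) -> Output: (2, 432, 109)

Answer: (2, 432, 109)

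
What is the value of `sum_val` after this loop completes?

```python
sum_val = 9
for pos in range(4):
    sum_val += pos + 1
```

Start at 9, add 1 to 4 = 19
`sum_val` takes the values: 9 → 10 → 12 → 15 → 19

Answer: 19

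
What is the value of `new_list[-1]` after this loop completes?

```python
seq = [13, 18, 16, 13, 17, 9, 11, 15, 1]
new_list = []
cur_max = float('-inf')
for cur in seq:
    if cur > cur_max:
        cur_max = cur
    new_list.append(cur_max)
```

Running max ends at 18
`new_list` takes the values: [] → [13] → [13, 18] → [13, 18, 18] → [13, 18, 18, 18] → [13, 18, 18, 18, 18] → [13, 18, 18, 18, 18, 18] → [13, 18, 18, 18, 18, 18, 18] → [13, 18, 18, 18, 18, 18, 18, 18] → [13, 18, 18, 18, 18, 18, 18, 18, 18]
So `new_list[-1]` = 18

Answer: 18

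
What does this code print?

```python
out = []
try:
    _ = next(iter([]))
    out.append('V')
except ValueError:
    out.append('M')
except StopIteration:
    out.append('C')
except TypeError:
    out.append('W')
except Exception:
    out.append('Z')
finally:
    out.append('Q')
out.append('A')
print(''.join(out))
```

Execution trace: 'C' (except StopIteration) → 'Q' (finally) → 'A' (after the try/except). Output: CQA

Answer: CQA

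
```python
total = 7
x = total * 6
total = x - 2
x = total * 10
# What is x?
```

Trace:
`total = 7` → total = 7
`x = total * 6` → x = 42
`total = x - 2` → total = 40
`x = total * 10` → x = 400
So x = 400

Answer: 400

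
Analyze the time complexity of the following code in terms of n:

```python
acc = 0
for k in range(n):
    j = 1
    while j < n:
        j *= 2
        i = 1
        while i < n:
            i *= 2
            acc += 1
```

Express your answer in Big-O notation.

Each loop level contributes: n × log n × log n. Multiplying the contributions gives O(n log² n).

Answer: O(n log² n)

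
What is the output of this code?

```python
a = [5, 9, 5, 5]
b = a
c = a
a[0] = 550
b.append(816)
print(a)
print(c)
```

Key concept: multiple aliases.
Step by step:
`a = [5, 9, 5, 5]` → a = [5, 9, 5, 5]
`b = a` → b = [5, 9, 5, 5] (same object as a)
`c = a` → c = [5, 9, 5, 5] (same object as a, b)
`a[0] = 550` → a = [550, 9, 5, 5] (same object as b, c); b = [550, 9, 5, 5] (same object as a, c); c = [550, 9, 5, 5] (same object as a, b)
`b.append(816)` → a = [550, 9, 5, 5, 816] (same object as b, c); b = [550, 9, 5, 5, 816] (same object as a, c); c = [550, 9, 5, 5, 816] (same object as a, b)
`print(a)` → prints [550, 9, 5, 5, 816]
`print(c)` → prints [550, 9, 5, 5, 816]

Answer:
[550, 9, 5, 5, 816]
[550, 9, 5, 5, 816]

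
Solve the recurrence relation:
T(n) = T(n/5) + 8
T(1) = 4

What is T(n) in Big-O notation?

Each step divides n by 5 and adds 8. After log_5(n) steps we reach T(1)=4. So T(n) = 8·log_5(n) + 4 = O(log n).

Answer: O(log n)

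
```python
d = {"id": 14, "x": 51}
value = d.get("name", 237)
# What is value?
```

Trace:
`d = {"id": 14, "x": 51}` → d = {'id': 14, 'x': 51}
`value = d.get("name", 237)` → value = 237
So value = 237

Answer: 237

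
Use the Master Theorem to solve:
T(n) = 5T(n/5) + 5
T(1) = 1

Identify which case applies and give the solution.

a=5, b=5, f(n)=5. log_5(5) = 1. Since c=0 < 1, Case 1 applies: T(n) = Θ(n^log_b(a)) = O(n).

Answer: O(n) - Case 1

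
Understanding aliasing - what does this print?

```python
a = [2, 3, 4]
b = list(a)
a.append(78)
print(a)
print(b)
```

Key concept: list() constructor creates copy.
Step by step:
`a = [2, 3, 4]` → a = [2, 3, 4]
`b = list(a)` → b = [2, 3, 4]
`a.append(78)` → a = [2, 3, 4, 78]
`print(a)` → prints [2, 3, 4, 78]
`print(b)` → prints [2, 3, 4]

Answer:
[2, 3, 4, 78]
[2, 3, 4]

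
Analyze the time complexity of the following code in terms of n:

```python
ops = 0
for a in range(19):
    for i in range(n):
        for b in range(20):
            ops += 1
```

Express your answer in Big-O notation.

Each loop level contributes: 1 × n × 1. Multiplying the contributions gives O(n).

Answer: O(n)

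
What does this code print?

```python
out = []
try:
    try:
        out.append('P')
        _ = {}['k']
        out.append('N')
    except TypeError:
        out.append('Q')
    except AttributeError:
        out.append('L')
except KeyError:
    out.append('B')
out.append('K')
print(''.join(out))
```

Execution trace: 'P' (try body) → 'B' (outer except KeyError) → 'K' (after the try/except). Output: PBK

Answer: PBK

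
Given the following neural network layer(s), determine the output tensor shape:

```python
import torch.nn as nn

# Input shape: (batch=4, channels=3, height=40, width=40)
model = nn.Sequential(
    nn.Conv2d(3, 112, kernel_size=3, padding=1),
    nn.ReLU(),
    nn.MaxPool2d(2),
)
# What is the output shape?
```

Input: (4, 3, 40, 40) -> after Conv2d: (4, 112, 40, 40) -> after ReLU: (4, 112, 40, 40) -> Output: (4, 112, 20, 20)

Answer: (4, 112, 20, 20)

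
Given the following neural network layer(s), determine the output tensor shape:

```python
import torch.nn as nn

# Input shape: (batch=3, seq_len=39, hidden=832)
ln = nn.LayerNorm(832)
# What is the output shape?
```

Input: (3, 39, 832) -> Output: (3, 39, 832)

Answer: (3, 39, 832)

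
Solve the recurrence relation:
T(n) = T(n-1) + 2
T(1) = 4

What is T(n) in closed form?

Unrolling: T(n) = T(1) + 2·(n-1) = 4 + 2(n-1) = 2n + 2.

Answer: T(n) = 2n + 2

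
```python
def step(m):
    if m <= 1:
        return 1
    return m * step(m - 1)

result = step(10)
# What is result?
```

step(10) = 10 * 9 * 8 * 7 * 6 * 5 * 4 * 3 * 2 * 1 = 3628800

Answer: 3628800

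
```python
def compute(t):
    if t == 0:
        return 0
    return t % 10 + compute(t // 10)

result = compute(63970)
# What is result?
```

Sum of digits of 63970: 0 + 7 + 9 + 3 + 6 = 25

Answer: 25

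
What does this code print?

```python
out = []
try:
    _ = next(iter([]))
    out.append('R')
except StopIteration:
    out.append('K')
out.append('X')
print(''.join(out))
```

Execution trace: 'K' (except StopIteration) → 'X' (after the try/except). Output: KX

Answer: KX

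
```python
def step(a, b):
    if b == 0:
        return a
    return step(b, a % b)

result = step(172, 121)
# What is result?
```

step(172, 121) -> step(121, 51) -> step(51, 19) -> step(19, 13) -> step(13, 6) -> step(6, 1) -> step(1, 0) -> 1

Answer: 1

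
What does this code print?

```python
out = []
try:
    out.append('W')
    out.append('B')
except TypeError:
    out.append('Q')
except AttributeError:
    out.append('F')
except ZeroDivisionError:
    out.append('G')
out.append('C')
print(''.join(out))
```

Execution trace: 'W' (try body) → 'B' (try body, no exception) → 'C' (after the try/except). Output: WBC

Answer: WBC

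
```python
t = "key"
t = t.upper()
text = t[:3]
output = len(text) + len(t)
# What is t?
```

Trace:
`t = "key"` → t = 'key'
`t = t.upper()` → t = 'KEY'
`text = t[:3]` → text = 'KEY'
`output = len(text) + len(t)` → output = 6
So t = 'KEY'

Answer: 'KEY'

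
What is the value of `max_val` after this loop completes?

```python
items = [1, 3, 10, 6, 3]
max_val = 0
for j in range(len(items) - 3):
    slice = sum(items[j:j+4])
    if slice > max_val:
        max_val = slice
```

Max sum of 4-element window in [1, 3, 10, 6, 3]
`max_val` takes the values: 0 → 20 → 22

Answer: 22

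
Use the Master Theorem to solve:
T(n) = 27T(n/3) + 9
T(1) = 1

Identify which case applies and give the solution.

a=27, b=3, f(n)=9. log_3(27) = 3. Since c=0 < 3, Case 1 applies: T(n) = Θ(n^log_b(a)) = O(n^3).

Answer: O(n^3) - Case 1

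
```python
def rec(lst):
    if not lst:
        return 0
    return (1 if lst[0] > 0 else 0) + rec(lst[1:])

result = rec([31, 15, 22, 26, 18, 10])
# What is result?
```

Count of positive elements in [31, 15, 22, 26, 18, 10] = 6

Answer: 6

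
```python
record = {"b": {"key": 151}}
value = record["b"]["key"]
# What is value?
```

Trace:
`record = {"b": {"key": 151}}` → record = {'b': {'key': 151}}
`value = record["b"]["key"]` → value = 151
So value = 151

Answer: 151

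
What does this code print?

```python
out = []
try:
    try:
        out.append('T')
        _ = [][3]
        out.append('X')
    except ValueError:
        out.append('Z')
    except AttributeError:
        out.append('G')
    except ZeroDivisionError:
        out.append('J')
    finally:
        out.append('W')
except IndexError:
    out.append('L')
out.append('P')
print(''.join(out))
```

Execution trace: 'T' (try body) → 'W' (finally) → 'L' (outer except IndexError) → 'P' (after the try/except). Output: TWLP

Answer: TWLP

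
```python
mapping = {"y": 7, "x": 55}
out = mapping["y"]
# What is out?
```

Trace:
`mapping = {"y": 7, "x": 55}` → mapping = {'y': 7, 'x': 55}
`out = mapping["y"]` → out = 7
So out = 7

Answer: 7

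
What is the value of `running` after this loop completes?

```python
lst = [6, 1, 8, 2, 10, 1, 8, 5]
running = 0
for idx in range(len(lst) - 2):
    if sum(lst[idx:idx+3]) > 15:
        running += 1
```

Count windows with sum > 15
`running` takes the values: 0 → 1 → 2

Answer: 2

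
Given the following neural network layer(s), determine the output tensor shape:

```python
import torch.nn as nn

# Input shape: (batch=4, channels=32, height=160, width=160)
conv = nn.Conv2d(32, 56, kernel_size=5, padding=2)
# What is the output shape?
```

Input: (4, 32, 160, 160) -> Output: (4, 56, 160, 160)

Answer: (4, 56, 160, 160)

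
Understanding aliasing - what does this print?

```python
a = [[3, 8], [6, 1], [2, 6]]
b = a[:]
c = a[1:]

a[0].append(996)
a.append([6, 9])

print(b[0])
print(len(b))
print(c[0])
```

Key concept: slice with nested mutation.
Step by step:
`a = [[3, 8], [6, 1], [2, 6]]` → a = [[3, 8], [6, 1], [2, 6]]
`b = a[:]` → b = [[3, 8], [6, 1], [2, 6]]
`c = a[1:]` → c = [[6, 1], [2, 6]]
`a[0].append(996)` → a = [[3, 8, 996], [6, 1], [2, 6]]; b = [[3, 8, 996], [6, 1], [2, 6]]
`a.append([6, 9])` → a = [[3, 8, 996], [6, 1], [2, 6], [6, 9]]
`print(b[0])` → prints [3, 8, 996]
`print(len(b))` → prints 3
`print(c[0])` → prints [6, 1]

Answer:
[3, 8, 996]
3
[6, 1]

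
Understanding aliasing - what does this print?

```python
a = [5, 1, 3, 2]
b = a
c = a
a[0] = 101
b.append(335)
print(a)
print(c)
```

Key concept: multiple aliases.
Step by step:
`a = [5, 1, 3, 2]` → a = [5, 1, 3, 2]
`b = a` → b = [5, 1, 3, 2] (same object as a)
`c = a` → c = [5, 1, 3, 2] (same object as a, b)
`a[0] = 101` → a = [101, 1, 3, 2] (same object as b, c); b = [101, 1, 3, 2] (same object as a, c); c = [101, 1, 3, 2] (same object as a, b)
`b.append(335)` → a = [101, 1, 3, 2, 335] (same object as b, c); b = [101, 1, 3, 2, 335] (same object as a, c); c = [101, 1, 3, 2, 335] (same object as a, b)
`print(a)` → prints [101, 1, 3, 2, 335]
`print(c)` → prints [101, 1, 3, 2, 335]

Answer:
[101, 1, 3, 2, 335]
[101, 1, 3, 2, 335]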